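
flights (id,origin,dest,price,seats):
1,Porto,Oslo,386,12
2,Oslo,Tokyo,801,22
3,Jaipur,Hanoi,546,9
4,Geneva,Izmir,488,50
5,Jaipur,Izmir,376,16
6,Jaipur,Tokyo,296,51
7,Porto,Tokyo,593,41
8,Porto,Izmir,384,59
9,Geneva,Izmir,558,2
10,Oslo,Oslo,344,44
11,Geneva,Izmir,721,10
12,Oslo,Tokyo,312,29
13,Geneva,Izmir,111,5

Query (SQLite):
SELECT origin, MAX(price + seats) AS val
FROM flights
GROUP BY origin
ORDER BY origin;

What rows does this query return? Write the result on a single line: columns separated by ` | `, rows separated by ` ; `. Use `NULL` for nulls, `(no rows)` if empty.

Geneva | 731 ; Jaipur | 555 ; Oslo | 823 ; Porto | 634

For each row compute price + seats.
Group by origin; take MAX of the expression per group.
  Geneva: ids {4, 9, 11, 13} → MAX(price + seats)=731
  Jaipur: ids {3, 5, 6} → MAX(price + seats)=555
  Oslo: ids {2, 10, 12} → MAX(price + seats)=823
  Porto: ids {1, 7, 8} → MAX(price + seats)=634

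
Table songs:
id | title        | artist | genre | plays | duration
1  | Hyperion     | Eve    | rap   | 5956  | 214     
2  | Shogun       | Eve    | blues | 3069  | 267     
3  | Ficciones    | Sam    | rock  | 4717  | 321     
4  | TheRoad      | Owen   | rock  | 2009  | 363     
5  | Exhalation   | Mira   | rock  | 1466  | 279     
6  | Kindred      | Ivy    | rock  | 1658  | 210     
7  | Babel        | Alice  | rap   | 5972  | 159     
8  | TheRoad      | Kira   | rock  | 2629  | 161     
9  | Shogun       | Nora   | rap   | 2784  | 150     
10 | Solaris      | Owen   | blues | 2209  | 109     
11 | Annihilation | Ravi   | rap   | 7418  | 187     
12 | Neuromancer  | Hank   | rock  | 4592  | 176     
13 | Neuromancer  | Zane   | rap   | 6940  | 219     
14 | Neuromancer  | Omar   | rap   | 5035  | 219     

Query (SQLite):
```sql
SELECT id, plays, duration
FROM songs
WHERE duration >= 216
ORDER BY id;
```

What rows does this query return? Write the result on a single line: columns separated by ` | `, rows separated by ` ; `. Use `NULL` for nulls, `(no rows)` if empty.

2 | 3069 | 267 ; 3 | 4717 | 321 ; 4 | 2009 | 363 ; 5 | 1466 | 279 ; 13 | 6940 | 219 ; 14 | 5035 | 219

duration >= 216: ids {2, 3, 4, 5, 13, 14}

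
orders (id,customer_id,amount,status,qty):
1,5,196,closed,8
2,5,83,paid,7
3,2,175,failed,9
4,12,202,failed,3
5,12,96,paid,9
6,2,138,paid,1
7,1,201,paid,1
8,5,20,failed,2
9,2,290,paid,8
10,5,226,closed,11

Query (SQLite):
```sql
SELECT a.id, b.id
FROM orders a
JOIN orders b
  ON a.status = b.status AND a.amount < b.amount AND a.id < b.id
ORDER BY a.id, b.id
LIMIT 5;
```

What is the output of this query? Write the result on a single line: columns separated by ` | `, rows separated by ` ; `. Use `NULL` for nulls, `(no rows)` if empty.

Pairs (a,b) with same status, a.amount < b.amount, a.id < b.id.
status groups: closed:{1,10} failed:{3,4,8} paid:{2,5,6,7,9}
Ordered by (a.id, b.id); first 5.

1 | 10 ; 2 | 5 ; 2 | 6 ; 2 | 7 ; 2 | 9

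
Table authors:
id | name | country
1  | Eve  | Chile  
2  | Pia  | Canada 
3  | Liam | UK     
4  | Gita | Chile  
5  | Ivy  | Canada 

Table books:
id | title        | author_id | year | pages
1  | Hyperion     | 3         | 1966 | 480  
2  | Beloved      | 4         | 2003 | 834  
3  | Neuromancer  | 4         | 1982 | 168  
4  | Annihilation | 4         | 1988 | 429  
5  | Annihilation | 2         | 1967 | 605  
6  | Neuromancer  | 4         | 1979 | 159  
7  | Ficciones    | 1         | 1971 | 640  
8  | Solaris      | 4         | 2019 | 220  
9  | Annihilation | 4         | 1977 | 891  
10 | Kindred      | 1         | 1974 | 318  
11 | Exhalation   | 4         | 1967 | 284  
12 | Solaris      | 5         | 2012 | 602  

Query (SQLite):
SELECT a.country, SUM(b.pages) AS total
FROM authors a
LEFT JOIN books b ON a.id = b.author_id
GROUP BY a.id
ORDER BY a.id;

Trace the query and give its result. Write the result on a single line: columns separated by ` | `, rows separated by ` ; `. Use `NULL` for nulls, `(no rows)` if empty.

Chile | 958 ; Canada | 605 ; UK | 480 ; Chile | 2985 ; Canada | 602

LEFT JOIN keeps every authors row; unmatched ones get NULL for books columns.
Group by authors.id and compute SUM(b.pages). SUM over an all-NULL group is NULL.
  1: ids {7, 10} → SUM(b.pages)=958
  2: ids {5} → SUM(b.pages)=605
  3: ids {1} → SUM(b.pages)=480
  4: ids {2, 3, 4, 6, 8, 9, 11} → SUM(b.pages)=2985
  5: ids {12} → SUM(b.pages)=602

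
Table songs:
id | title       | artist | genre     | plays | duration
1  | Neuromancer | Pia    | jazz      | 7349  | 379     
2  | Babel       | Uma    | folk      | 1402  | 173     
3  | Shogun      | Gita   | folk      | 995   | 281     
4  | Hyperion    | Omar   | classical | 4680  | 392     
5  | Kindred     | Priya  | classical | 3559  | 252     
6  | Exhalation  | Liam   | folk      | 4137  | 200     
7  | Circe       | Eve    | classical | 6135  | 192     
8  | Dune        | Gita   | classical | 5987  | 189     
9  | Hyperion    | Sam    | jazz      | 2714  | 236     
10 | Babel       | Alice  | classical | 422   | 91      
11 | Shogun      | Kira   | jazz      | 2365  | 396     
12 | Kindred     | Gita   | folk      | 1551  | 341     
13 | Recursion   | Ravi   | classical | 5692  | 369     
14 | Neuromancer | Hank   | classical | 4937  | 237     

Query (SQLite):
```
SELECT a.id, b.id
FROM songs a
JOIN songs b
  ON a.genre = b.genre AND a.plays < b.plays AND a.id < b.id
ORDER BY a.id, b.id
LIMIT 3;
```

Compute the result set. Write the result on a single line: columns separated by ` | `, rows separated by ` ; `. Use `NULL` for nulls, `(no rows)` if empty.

2 | 6 ; 2 | 12 ; 3 | 6

Pairs (a,b) with same genre, a.plays < b.plays, a.id < b.id.
genre groups: classical:{4,5,7,8,10,13,14} folk:{2,3,6,12} jazz:{1,9,11}
Ordered by (a.id, b.id); first 3.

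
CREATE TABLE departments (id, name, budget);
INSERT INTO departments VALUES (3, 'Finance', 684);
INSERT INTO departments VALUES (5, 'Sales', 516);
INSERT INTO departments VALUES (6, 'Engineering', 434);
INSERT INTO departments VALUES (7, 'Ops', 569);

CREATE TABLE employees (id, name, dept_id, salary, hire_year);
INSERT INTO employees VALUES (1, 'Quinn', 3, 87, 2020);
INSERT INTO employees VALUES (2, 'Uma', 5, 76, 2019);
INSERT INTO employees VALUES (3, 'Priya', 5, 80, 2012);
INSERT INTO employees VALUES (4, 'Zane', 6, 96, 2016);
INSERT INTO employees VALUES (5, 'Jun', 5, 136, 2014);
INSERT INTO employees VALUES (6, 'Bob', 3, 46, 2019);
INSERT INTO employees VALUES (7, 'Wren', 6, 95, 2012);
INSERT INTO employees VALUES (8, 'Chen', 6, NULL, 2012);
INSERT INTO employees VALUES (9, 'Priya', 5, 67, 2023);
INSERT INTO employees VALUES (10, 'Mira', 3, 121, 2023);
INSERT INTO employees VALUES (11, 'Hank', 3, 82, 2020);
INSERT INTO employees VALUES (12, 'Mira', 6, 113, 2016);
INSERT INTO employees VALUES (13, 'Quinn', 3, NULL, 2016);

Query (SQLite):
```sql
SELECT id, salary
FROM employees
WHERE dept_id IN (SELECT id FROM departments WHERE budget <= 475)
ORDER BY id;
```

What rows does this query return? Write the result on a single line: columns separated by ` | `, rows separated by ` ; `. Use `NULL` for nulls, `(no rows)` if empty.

Inner query: departments.id where budget <= 475.
Outer: keep employees rows whose dept_id is in that set.
Inner query → {6}

4 | 96 ; 7 | 95 ; 8 | NULL ; 12 | 113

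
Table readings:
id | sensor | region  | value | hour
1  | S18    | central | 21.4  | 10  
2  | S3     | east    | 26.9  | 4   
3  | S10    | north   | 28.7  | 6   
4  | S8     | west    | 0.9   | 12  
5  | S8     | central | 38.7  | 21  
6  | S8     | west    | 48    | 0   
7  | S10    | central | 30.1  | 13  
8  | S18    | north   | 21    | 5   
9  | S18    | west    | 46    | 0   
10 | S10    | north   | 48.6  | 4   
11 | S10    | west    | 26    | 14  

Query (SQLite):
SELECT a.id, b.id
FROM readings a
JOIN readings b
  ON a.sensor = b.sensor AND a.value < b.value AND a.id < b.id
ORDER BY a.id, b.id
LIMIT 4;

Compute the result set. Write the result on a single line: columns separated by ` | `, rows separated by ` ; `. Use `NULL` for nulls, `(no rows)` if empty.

Pairs (a,b) with same sensor, a.value < b.value, a.id < b.id.
sensor groups: S10:{3,7,10,11} S18:{1,8,9} S3:{2} S8:{4,5,6}
Ordered by (a.id, b.id); first 4.

1 | 9 ; 3 | 7 ; 3 | 10 ; 4 | 5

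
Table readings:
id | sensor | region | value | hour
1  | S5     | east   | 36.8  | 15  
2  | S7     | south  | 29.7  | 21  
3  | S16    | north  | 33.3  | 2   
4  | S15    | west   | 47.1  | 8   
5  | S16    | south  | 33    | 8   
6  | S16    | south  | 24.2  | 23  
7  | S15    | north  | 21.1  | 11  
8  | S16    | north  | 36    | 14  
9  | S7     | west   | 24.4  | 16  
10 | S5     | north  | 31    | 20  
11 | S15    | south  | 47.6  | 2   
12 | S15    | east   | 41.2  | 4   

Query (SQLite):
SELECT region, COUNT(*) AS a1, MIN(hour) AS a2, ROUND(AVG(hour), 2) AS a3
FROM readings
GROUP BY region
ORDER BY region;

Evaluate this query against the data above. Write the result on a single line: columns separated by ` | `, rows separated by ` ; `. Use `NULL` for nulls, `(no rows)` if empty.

Group readings by region.
Per group compute: COUNT(*), MIN(hour), ROUND(AVG(hour), 2).
  east: ids {1, 12} → COUNT(*)=2, MIN(hour)=4, ROUND(AVG(hour), 2)=9.5
  north: ids {3, 7, 8, 10} → COUNT(*)=4, MIN(hour)=2, ROUND(AVG(hour), 2)=11.75
  south: ids {2, 5, 6, 11} → COUNT(*)=4, MIN(hour)=2, ROUND(AVG(hour), 2)=13.5
  west: ids {4, 9} → COUNT(*)=2, MIN(hour)=8, ROUND(AVG(hour), 2)=12

east | 2 | 4 | 9.5 ; north | 4 | 2 | 11.75 ; south | 4 | 2 | 13.5 ; west | 2 | 8 | 12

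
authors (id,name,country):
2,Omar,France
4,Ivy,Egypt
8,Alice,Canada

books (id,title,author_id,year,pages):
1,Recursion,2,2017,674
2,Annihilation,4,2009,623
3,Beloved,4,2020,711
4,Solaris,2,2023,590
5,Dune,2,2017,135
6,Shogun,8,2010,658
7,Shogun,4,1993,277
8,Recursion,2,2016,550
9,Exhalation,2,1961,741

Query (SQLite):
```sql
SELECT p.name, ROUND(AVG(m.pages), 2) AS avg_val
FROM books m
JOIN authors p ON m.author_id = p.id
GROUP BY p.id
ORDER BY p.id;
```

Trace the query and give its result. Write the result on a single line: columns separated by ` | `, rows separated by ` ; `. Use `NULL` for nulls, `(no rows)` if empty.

Omar | 538 ; Ivy | 537 ; Alice | 658

Join each books row to its authors via author_id.
Group joined rows by authors.id; compute ROUND(AVG(m.pages), 2) per group.
  2: ids {1, 4, 5, 8, 9} → ROUND(AVG(m.pages), 2)=538
  4: ids {2, 3, 7} → ROUND(AVG(m.pages), 2)=537
  8: ids {6} → ROUND(AVG(m.pages), 2)=658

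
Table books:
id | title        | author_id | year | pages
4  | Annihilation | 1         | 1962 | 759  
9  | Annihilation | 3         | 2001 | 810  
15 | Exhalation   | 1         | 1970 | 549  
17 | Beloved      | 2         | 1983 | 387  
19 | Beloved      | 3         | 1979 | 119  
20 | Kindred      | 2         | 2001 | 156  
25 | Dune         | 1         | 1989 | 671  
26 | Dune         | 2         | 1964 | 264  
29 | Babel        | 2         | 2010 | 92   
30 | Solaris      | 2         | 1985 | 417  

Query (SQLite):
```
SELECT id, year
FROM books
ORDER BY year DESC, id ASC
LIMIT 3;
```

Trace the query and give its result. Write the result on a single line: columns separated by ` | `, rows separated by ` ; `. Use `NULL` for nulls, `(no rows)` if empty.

29 | 2010 ; 9 | 2001 ; 20 | 2001

Sort by year desc, tiebreak id asc: (2010, id=29), (2001, id=9), (2001, id=20), (1989, id=25), (1985, id=30), (1983, id=17) …. Take first 3.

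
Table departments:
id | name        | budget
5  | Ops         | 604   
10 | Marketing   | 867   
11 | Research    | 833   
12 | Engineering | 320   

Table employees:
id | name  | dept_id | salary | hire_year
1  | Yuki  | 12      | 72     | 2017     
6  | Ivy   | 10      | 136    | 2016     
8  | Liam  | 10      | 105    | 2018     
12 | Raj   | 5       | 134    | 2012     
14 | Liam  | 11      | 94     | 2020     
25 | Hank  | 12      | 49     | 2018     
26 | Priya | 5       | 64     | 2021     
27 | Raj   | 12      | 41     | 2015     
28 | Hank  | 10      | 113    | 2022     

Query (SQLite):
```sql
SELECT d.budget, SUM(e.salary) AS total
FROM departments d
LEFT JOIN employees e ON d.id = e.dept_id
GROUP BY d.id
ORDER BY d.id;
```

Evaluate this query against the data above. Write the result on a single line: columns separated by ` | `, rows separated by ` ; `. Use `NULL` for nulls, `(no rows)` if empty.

LEFT JOIN keeps every departments row; unmatched ones get NULL for employees columns.
Group by departments.id and compute SUM(e.salary). SUM over an all-NULL group is NULL.
  5: ids {12, 26} → SUM(e.salary)=198
  10: ids {6, 8, 28} → SUM(e.salary)=354
  11: ids {14} → SUM(e.salary)=94
  12: ids {1, 25, 27} → SUM(e.salary)=162

604 | 198 ; 867 | 354 ; 833 | 94 ; 320 | 162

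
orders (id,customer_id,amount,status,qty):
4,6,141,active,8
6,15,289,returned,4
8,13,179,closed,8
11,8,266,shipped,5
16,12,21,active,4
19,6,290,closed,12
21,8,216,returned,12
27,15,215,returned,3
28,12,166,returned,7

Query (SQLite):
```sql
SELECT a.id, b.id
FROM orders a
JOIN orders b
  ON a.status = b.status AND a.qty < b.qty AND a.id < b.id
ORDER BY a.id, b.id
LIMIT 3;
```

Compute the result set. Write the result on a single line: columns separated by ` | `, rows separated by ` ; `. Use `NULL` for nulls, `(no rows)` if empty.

Pairs (a,b) with same status, a.qty < b.qty, a.id < b.id.
status groups: active:{4,16} closed:{8,19} returned:{6,21,27,28} shipped:{11}
Ordered by (a.id, b.id); first 3.

6 | 21 ; 6 | 28 ; 8 | 19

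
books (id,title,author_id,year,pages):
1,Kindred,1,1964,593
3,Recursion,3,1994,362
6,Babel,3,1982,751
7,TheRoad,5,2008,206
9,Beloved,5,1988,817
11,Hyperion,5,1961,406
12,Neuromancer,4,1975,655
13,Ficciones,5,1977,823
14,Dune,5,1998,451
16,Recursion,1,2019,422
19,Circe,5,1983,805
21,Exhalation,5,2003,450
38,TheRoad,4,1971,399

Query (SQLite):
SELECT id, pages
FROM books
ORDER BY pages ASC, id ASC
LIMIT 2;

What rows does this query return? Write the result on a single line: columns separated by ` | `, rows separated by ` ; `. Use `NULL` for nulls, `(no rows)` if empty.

Sort by pages asc, tiebreak id asc: (206, id=7), (362, id=3), (399, id=38), (406, id=11), (422, id=16) …. Take first 2.

7 | 206 ; 3 | 362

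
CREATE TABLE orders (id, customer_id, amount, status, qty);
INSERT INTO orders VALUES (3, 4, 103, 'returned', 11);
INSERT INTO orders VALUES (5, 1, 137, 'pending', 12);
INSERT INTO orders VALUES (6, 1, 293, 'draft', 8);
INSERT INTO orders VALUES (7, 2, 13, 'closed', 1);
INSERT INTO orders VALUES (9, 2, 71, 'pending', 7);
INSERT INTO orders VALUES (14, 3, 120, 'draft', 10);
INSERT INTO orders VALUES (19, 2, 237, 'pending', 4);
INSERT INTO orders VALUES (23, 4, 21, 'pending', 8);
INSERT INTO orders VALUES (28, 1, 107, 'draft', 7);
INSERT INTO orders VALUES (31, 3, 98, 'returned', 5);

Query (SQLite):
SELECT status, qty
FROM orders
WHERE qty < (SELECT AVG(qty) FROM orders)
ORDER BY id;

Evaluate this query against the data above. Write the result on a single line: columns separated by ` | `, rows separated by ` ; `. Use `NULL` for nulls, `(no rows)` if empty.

closed | 1 ; pending | 7 ; pending | 4 ; draft | 7 ; returned | 5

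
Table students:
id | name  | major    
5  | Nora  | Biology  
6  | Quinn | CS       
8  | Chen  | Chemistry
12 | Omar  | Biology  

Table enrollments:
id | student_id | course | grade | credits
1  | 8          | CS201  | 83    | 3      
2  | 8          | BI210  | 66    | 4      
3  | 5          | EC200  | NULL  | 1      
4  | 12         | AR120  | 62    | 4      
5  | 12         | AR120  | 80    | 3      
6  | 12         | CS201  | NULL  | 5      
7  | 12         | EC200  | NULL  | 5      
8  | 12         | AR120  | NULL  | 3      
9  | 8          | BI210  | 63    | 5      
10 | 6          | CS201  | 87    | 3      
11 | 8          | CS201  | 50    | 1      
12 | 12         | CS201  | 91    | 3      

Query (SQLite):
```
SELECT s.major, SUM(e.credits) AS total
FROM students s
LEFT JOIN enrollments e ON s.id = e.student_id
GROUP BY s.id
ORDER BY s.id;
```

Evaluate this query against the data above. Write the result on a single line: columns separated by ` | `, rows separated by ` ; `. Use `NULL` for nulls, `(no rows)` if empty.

LEFT JOIN keeps every students row; unmatched ones get NULL for enrollments columns.
Group by students.id and compute SUM(e.credits). SUM over an all-NULL group is NULL.
  5: ids {3} → SUM(e.credits)=1
  6: ids {10} → SUM(e.credits)=3
  8: ids {1, 2, 9, 11} → SUM(e.credits)=13
  12: ids {4, 5, 6, 7, 8, 12} → SUM(e.credits)=23

Biology | 1 ; CS | 3 ; Chemistry | 13 ; Biology | 23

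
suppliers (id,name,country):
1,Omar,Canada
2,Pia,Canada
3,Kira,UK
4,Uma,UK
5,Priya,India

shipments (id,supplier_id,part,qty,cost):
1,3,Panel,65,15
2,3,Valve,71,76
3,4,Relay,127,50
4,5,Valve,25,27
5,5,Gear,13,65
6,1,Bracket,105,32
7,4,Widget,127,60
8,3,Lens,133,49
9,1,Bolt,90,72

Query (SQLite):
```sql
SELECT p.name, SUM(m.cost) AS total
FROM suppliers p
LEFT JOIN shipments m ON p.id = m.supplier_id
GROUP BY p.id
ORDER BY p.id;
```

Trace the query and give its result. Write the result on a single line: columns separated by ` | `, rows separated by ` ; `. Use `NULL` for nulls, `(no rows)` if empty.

Omar | 104 ; Pia | NULL ; Kira | 140 ; Uma | 110 ; Priya | 92

LEFT JOIN keeps every suppliers row; unmatched ones get NULL for shipments columns.
Group by suppliers.id and compute SUM(m.cost). SUM over an all-NULL group is NULL.
  1: ids {6, 9} → SUM(m.cost)=104
  2: ids {—} → SUM(m.cost)=NULL
  3: ids {1, 2, 8} → SUM(m.cost)=140
  4: ids {3, 7} → SUM(m.cost)=110
  5: ids {4, 5} → SUM(m.cost)=92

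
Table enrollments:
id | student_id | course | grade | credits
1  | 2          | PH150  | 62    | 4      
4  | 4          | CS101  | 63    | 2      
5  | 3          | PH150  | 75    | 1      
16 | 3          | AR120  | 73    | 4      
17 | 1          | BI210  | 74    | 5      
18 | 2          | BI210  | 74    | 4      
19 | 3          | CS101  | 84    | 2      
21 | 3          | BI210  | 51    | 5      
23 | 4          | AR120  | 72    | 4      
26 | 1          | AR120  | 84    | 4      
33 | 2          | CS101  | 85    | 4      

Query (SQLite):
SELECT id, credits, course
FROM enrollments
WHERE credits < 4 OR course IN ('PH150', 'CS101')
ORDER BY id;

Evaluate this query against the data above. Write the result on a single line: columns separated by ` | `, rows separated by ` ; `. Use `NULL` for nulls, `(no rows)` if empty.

credits < 4: ids {4, 5, 19}
course IN ('PH150', 'CS101'): ids {1, 4, 5, 19, 33}
Combine with OR.

1 | 4 | PH150 ; 4 | 2 | CS101 ; 5 | 1 | PH150 ; 19 | 2 | CS101 ; 33 | 4 | CS101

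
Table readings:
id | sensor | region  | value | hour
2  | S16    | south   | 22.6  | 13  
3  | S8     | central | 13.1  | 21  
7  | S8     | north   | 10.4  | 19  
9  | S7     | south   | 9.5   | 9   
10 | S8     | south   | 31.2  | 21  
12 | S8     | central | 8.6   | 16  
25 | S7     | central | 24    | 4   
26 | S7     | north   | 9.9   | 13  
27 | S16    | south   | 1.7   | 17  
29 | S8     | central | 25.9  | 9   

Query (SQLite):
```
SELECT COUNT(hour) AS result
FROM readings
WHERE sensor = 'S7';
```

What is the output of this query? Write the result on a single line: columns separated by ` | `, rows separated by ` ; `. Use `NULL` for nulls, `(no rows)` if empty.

Rows where sensor='S7' → hour values: [9, 4, 13].
COUNT(hour) counts non-NULL values → 3.

3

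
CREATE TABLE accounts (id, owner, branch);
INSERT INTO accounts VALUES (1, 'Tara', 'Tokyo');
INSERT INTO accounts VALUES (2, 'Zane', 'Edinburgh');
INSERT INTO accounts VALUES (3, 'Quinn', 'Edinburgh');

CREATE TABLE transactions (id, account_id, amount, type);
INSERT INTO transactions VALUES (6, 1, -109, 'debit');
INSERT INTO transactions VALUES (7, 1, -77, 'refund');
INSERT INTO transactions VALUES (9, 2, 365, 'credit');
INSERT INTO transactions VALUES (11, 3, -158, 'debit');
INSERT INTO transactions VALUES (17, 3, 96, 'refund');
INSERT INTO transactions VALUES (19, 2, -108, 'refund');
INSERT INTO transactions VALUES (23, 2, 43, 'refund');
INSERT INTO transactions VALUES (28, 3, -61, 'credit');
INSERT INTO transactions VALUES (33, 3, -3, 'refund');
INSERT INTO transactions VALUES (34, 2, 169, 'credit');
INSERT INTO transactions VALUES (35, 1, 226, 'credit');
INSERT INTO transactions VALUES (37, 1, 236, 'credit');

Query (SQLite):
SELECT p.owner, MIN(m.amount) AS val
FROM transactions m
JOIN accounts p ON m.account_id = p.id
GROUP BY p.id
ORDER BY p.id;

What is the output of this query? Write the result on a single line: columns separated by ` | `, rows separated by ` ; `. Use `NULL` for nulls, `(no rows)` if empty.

Join each transactions row to its accounts via account_id.
Group joined rows by accounts.id; compute MIN(m.amount) per group.
  1: ids {6, 7, 35, 37} → MIN(m.amount)=-109
  2: ids {9, 19, 23, 34} → MIN(m.amount)=-108
  3: ids {11, 17, 28, 33} → MIN(m.amount)=-158

Tara | -109 ; Zane | -108 ; Quinn | -158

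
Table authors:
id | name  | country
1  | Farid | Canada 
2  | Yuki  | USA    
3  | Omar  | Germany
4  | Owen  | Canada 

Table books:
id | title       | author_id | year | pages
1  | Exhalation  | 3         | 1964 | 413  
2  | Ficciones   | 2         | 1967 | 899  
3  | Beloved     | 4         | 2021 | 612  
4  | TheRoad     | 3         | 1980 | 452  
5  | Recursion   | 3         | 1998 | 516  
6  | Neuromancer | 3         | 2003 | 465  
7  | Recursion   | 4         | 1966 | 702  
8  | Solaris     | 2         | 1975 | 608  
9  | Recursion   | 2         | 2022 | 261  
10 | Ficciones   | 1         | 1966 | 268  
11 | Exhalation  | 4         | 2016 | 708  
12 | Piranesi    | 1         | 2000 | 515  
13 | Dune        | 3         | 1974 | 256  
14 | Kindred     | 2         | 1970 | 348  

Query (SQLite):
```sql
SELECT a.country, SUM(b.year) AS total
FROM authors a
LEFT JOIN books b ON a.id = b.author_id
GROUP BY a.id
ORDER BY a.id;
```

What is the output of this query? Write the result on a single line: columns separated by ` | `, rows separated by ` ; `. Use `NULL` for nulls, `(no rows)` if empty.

LEFT JOIN keeps every authors row; unmatched ones get NULL for books columns.
Group by authors.id and compute SUM(b.year). SUM over an all-NULL group is NULL.
  1: ids {10, 12} → SUM(b.year)=3966
  2: ids {2, 8, 9, 14} → SUM(b.year)=7934
  3: ids {1, 4, 5, 6, 13} → SUM(b.year)=9919
  4: ids {3, 7, 11} → SUM(b.year)=6003

Canada | 3966 ; USA | 7934 ; Germany | 9919 ; Canada | 6003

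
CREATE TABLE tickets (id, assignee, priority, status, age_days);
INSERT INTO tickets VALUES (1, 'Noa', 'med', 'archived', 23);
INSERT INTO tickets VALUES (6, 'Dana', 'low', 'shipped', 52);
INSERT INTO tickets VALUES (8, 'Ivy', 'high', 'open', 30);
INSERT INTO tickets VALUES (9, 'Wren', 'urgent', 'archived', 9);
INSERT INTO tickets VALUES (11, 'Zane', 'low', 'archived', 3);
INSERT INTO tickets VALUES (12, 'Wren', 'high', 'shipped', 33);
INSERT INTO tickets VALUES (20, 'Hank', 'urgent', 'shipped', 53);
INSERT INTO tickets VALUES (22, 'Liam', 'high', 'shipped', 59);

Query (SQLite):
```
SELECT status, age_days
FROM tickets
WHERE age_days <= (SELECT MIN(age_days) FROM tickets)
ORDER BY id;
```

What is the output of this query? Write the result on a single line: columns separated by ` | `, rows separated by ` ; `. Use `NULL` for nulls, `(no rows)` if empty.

Scalar subquery: MIN(age_days) over all tickets rows = 3.
Keep rows where age_days <= that value.

archived | 3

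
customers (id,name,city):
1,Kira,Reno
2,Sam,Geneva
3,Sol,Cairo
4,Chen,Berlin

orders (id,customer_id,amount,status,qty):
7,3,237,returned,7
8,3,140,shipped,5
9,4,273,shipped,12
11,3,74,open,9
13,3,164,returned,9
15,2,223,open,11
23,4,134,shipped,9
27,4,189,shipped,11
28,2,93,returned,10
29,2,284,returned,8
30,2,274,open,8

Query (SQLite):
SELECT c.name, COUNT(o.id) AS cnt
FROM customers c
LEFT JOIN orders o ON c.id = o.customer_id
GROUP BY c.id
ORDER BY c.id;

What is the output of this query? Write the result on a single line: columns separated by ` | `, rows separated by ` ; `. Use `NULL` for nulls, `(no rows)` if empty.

Kira | 0 ; Sam | 4 ; Sol | 4 ; Chen | 3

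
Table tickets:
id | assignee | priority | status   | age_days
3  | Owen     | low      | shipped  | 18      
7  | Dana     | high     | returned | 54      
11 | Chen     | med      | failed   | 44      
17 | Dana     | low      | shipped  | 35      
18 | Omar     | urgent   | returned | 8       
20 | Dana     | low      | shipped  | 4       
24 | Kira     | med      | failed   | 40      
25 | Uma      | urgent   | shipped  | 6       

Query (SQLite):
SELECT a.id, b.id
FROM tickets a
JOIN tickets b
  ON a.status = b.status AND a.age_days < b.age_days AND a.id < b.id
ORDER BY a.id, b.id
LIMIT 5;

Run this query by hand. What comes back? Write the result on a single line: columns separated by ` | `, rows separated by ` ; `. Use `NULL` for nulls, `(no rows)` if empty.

3 | 17 ; 20 | 25

Pairs (a,b) with same status, a.age_days < b.age_days, a.id < b.id.
status groups: failed:{11,24} returned:{7,18} shipped:{3,17,20,25}
Ordered by (a.id, b.id); first 5.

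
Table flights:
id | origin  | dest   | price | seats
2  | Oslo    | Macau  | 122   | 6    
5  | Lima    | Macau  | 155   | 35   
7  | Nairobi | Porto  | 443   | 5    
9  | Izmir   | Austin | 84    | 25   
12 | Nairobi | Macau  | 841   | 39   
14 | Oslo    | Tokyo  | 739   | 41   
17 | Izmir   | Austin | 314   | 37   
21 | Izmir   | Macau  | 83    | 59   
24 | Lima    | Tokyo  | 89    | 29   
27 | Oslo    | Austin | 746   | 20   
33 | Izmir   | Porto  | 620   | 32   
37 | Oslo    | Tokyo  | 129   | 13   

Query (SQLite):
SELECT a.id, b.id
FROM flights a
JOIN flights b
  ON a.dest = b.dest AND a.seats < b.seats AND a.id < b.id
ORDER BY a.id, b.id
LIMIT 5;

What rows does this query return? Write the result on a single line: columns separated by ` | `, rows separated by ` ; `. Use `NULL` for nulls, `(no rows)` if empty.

2 | 5 ; 2 | 12 ; 2 | 21 ; 5 | 12 ; 5 | 21

Pairs (a,b) with same dest, a.seats < b.seats, a.id < b.id.
dest groups: Austin:{9,17,27} Macau:{2,5,12,21} Porto:{7,33} Tokyo:{14,24,37}
Ordered by (a.id, b.id); first 5.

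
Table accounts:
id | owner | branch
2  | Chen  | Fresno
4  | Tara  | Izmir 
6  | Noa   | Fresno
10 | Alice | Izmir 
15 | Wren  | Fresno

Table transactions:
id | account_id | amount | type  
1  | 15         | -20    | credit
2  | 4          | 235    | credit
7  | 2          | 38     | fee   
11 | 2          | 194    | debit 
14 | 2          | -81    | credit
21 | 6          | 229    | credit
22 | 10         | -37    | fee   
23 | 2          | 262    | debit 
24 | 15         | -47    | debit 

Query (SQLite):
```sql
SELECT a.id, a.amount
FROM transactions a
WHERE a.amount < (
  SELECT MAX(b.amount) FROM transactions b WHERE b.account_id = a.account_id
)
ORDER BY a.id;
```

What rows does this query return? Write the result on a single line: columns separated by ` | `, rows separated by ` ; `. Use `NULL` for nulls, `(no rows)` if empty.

7 | 38 ; 11 | 194 ; 14 | -81 ; 24 | -47

For each transactions row a, compute MAX(amount) over rows sharing a.account_id.
Keep row a if a.amount < that per-group MAX.
  account_id=2: MAX(amount) = 262
  account_id=4: MAX(amount) = 235
  account_id=6: MAX(amount) = 229
  account_id=10: MAX(amount) = -37
  account_id=15: MAX(amount) = -20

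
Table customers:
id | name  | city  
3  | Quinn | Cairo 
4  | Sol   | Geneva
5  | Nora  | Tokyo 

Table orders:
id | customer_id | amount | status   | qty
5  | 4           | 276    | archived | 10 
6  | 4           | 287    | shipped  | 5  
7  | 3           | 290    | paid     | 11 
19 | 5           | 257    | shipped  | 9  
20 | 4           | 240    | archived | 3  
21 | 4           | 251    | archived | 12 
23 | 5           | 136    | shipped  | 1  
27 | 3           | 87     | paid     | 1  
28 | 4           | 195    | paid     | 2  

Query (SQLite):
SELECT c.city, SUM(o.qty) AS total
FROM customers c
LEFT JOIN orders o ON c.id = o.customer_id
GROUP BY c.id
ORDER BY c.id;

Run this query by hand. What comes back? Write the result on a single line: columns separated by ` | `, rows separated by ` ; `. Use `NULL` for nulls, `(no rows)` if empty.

Cairo | 12 ; Geneva | 32 ; Tokyo | 10

LEFT JOIN keeps every customers row; unmatched ones get NULL for orders columns.
Group by customers.id and compute SUM(o.qty). SUM over an all-NULL group is NULL.
  3: ids {7, 27} → SUM(o.qty)=12
  4: ids {5, 6, 20, 21, 28} → SUM(o.qty)=32
  5: ids {19, 23} → SUM(o.qty)=10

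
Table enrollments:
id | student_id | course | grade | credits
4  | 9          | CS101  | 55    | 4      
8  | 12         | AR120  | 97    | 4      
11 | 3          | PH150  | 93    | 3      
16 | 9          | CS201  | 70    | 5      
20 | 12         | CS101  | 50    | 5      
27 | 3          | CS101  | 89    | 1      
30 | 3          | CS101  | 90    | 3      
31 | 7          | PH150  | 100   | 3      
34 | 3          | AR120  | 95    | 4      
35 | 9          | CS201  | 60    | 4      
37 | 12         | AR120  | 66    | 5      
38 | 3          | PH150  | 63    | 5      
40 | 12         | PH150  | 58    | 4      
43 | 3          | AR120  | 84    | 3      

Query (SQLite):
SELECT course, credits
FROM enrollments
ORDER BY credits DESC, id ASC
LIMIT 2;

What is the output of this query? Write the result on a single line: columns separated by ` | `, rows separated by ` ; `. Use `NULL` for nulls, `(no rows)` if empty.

CS201 | 5 ; CS101 | 5

Sort by credits desc, tiebreak id asc: (5, id=16), (5, id=20), (5, id=37), (5, id=38), (4, id=4) …. Take first 2.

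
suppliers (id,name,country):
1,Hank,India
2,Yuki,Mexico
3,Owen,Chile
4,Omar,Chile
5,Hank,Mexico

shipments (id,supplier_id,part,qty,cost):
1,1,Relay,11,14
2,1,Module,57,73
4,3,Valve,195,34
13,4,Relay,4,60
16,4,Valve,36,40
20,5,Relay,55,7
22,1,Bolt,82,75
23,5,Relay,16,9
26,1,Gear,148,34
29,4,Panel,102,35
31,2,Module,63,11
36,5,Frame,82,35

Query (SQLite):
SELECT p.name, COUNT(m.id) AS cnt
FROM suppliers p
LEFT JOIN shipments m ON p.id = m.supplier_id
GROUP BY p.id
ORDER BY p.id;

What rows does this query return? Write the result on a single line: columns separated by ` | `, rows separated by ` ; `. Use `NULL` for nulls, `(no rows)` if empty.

Hank | 4 ; Yuki | 1 ; Owen | 1 ; Omar | 3 ; Hank | 3

LEFT JOIN keeps every suppliers row; unmatched ones get NULL for shipments columns.
Group by suppliers.id and compute COUNT(m.id). COUNT(col) of an all-NULL group is 0.
  1: ids {1, 2, 22, 26} → COUNT(m.id)=4
  2: ids {31} → COUNT(m.id)=1
  3: ids {4} → COUNT(m.id)=1
  4: ids {13, 16, 29} → COUNT(m.id)=3
  5: ids {20, 23, 36} → COUNT(m.id)=3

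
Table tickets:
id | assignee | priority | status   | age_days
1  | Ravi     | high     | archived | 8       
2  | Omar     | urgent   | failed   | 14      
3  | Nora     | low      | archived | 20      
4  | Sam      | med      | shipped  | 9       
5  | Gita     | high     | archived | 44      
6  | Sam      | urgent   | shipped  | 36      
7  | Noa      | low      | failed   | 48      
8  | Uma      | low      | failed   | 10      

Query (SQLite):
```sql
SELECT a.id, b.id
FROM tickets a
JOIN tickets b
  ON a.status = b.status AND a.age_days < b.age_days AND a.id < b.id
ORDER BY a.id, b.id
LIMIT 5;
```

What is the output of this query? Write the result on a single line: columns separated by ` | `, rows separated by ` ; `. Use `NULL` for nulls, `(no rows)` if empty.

Pairs (a,b) with same status, a.age_days < b.age_days, a.id < b.id.
status groups: archived:{1,3,5} failed:{2,7,8} shipped:{4,6}
Ordered by (a.id, b.id); first 5.

1 | 3 ; 1 | 5 ; 2 | 7 ; 3 | 5 ; 4 | 6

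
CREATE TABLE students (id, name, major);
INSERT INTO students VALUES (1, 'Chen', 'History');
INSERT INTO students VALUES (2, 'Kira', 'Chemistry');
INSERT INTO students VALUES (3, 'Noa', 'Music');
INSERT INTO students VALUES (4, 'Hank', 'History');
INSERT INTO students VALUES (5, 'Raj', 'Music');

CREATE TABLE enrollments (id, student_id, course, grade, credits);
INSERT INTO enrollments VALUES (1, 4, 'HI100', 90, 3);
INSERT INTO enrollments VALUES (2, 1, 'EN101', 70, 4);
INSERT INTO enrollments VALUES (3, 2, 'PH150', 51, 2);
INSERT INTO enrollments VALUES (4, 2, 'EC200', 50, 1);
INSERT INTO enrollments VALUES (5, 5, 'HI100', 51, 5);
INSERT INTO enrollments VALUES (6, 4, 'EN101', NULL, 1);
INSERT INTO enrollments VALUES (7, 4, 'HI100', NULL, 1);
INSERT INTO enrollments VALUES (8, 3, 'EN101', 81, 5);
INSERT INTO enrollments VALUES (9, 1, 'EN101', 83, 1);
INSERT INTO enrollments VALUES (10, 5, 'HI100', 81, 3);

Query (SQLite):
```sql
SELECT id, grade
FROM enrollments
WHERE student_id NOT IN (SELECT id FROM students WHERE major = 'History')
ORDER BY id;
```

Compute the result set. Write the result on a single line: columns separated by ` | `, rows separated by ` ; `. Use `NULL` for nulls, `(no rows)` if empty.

Inner query: students.id where major = 'History'.
Outer: keep enrollments rows whose student_id is not in that set.
Inner query → {1, 4}

3 | 51 ; 4 | 50 ; 5 | 51 ; 8 | 81 ; 10 | 81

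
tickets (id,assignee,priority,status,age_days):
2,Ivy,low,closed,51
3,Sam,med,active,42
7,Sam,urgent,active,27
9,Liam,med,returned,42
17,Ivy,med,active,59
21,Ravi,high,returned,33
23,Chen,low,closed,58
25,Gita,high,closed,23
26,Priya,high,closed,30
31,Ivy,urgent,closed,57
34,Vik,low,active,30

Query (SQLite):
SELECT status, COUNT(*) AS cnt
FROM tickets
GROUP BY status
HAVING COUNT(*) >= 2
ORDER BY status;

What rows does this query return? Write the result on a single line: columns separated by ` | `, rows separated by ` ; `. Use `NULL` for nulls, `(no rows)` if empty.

active | 4 ; closed | 5 ; returned | 2

Partition tickets by status; compute COUNT(*) within each group.
HAVING: keep groups with count ≥ 2.
  active: ids {3, 7, 17, 34} → COUNT(*)=4
  closed: ids {2, 23, 25, 26, 31} → COUNT(*)=5
  returned: ids {9, 21} → COUNT(*)=2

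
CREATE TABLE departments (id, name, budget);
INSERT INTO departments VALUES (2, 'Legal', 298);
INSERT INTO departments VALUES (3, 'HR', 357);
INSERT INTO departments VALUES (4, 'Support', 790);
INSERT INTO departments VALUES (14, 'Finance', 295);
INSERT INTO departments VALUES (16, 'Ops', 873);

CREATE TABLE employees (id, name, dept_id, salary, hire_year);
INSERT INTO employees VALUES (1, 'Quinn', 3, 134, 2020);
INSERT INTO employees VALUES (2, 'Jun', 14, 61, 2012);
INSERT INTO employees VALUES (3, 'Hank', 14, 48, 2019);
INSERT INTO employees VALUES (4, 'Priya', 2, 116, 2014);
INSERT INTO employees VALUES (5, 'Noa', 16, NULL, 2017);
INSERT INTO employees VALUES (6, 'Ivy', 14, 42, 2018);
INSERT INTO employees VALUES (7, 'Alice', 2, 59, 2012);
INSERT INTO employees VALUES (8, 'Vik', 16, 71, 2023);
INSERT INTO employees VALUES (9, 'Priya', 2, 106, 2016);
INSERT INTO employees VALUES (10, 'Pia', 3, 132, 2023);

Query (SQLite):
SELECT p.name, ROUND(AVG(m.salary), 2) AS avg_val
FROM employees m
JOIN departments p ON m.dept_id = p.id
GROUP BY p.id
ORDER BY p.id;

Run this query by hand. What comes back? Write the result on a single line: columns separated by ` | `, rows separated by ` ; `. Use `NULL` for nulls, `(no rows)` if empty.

Legal | 93.67 ; HR | 133 ; Finance | 50.33 ; Ops | 71

Join each employees row to its departments via dept_id.
Group joined rows by departments.id; compute ROUND(AVG(m.salary), 2) per group.
  2: ids {4, 7, 9} → ROUND(AVG(m.salary), 2)=93.67
  3: ids {1, 10} → ROUND(AVG(m.salary), 2)=133
  14: ids {2, 3, 6} → ROUND(AVG(m.salary), 2)=50.33
  16: ids {5, 8} → ROUND(AVG(m.salary), 2)=71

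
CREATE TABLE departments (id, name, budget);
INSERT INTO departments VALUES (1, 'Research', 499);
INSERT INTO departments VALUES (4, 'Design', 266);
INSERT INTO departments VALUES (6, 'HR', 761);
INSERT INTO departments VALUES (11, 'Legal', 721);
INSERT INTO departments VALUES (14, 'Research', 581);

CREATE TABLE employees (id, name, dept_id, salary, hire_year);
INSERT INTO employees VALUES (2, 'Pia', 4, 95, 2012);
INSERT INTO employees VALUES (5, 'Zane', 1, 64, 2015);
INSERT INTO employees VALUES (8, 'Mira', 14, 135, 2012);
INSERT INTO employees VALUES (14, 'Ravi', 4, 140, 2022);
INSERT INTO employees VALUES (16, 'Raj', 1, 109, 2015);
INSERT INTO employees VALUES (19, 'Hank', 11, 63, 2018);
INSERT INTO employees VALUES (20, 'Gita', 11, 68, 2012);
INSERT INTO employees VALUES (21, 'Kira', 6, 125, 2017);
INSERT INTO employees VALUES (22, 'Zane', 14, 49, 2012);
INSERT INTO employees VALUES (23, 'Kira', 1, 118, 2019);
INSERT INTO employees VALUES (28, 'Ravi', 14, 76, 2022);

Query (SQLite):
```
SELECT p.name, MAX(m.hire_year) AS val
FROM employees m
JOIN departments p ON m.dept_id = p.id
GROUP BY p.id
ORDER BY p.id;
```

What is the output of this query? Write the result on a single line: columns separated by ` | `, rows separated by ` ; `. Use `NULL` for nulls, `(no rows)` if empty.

Join each employees row to its departments via dept_id.
Group joined rows by departments.id; compute MAX(m.hire_year) per group.
  1: ids {5, 16, 23} → MAX(m.hire_year)=2019
  4: ids {2, 14} → MAX(m.hire_year)=2022
  6: ids {21} → MAX(m.hire_year)=2017
  11: ids {19, 20} → MAX(m.hire_year)=2018
  14: ids {8, 22, 28} → MAX(m.hire_year)=2022

Research | 2019 ; Design | 2022 ; HR | 2017 ; Legal | 2018 ; Research | 2022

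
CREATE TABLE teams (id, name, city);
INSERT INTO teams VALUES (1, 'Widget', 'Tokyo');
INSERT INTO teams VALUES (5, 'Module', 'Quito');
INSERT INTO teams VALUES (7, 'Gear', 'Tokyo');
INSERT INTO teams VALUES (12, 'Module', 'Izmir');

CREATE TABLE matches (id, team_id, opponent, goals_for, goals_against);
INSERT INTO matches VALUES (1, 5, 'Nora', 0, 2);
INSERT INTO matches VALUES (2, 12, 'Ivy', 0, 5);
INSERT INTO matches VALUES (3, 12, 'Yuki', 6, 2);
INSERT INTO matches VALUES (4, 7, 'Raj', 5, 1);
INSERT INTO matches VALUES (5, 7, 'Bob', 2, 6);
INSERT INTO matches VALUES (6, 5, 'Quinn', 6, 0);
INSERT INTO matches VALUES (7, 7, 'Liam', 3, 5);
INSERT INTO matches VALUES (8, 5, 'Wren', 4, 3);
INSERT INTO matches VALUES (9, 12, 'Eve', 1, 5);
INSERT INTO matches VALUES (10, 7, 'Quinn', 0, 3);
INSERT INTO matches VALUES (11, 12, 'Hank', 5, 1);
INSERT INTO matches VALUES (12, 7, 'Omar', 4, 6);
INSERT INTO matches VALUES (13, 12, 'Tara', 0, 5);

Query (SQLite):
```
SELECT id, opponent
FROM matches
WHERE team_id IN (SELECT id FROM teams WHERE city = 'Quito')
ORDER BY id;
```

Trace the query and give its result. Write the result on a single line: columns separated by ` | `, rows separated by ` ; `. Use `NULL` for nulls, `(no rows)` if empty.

1 | Nora ; 6 | Quinn ; 8 | Wren

Inner query: teams.id where city = 'Quito'.
Outer: keep matches rows whose team_id is in that set.
Inner query → {5}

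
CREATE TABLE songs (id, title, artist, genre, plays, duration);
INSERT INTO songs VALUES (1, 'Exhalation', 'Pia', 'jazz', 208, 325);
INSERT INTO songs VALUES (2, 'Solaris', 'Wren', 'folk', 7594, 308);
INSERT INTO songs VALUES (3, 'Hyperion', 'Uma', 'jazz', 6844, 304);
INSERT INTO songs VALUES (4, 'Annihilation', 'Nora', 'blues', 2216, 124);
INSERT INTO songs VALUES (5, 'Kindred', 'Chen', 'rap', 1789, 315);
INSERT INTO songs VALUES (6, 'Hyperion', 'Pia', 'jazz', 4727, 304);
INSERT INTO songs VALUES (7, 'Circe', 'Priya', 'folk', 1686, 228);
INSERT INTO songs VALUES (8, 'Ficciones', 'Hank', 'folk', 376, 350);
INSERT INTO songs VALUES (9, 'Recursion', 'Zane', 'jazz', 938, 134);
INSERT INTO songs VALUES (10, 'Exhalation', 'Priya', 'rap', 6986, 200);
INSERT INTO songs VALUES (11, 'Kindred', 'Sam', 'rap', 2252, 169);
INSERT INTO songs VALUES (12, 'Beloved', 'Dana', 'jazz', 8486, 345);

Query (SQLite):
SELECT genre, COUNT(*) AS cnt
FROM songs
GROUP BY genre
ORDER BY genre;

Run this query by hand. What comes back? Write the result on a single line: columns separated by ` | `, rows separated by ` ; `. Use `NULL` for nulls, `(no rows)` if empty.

Partition songs by genre; compute COUNT(*) within each group.
  blues: ids {4} → COUNT(*)=1
  folk: ids {2, 7, 8} → COUNT(*)=3
  jazz: ids {1, 3, 6, 9, 12} → COUNT(*)=5
  rap: ids {5, 10, 11} → COUNT(*)=3

blues | 1 ; folk | 3 ; jazz | 5 ; rap | 3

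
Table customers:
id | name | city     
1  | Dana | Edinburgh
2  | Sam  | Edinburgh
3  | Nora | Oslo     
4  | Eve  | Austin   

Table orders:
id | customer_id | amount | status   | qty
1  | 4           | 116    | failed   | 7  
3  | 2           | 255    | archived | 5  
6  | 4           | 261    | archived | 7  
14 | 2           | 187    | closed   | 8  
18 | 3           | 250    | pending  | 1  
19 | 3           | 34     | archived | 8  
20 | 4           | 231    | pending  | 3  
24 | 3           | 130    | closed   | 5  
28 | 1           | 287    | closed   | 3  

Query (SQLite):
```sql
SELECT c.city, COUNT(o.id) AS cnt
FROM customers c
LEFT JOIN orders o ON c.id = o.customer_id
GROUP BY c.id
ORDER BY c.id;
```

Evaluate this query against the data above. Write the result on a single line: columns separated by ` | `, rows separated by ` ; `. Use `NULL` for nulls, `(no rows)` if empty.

Edinburgh | 1 ; Edinburgh | 2 ; Oslo | 3 ; Austin | 3

LEFT JOIN keeps every customers row; unmatched ones get NULL for orders columns.
Group by customers.id and compute COUNT(o.id). COUNT(col) of an all-NULL group is 0.
  1: ids {28} → COUNT(o.id)=1
  2: ids {3, 14} → COUNT(o.id)=2
  3: ids {18, 19, 24} → COUNT(o.id)=3
  4: ids {1, 6, 20} → COUNT(o.id)=3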